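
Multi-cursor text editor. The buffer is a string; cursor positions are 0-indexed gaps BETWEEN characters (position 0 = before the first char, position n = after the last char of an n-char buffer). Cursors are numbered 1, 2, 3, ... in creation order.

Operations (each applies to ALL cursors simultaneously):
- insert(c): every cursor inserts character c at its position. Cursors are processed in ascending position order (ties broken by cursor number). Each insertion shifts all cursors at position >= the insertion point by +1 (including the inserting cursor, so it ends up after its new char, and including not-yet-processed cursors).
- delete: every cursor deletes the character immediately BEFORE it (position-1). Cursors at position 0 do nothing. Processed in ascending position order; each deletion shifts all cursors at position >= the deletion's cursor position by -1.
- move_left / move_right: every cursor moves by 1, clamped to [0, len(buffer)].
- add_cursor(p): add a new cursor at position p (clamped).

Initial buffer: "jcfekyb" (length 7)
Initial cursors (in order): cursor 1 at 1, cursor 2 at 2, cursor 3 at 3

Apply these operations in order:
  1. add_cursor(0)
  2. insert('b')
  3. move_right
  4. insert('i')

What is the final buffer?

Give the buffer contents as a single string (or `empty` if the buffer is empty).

After op 1 (add_cursor(0)): buffer="jcfekyb" (len 7), cursors c4@0 c1@1 c2@2 c3@3, authorship .......
After op 2 (insert('b')): buffer="bjbcbfbekyb" (len 11), cursors c4@1 c1@3 c2@5 c3@7, authorship 4.1.2.3....
After op 3 (move_right): buffer="bjbcbfbekyb" (len 11), cursors c4@2 c1@4 c2@6 c3@8, authorship 4.1.2.3....
After op 4 (insert('i')): buffer="bjibcibfibeikyb" (len 15), cursors c4@3 c1@6 c2@9 c3@12, authorship 4.41.12.23.3...

Answer: bjibcibfibeikyb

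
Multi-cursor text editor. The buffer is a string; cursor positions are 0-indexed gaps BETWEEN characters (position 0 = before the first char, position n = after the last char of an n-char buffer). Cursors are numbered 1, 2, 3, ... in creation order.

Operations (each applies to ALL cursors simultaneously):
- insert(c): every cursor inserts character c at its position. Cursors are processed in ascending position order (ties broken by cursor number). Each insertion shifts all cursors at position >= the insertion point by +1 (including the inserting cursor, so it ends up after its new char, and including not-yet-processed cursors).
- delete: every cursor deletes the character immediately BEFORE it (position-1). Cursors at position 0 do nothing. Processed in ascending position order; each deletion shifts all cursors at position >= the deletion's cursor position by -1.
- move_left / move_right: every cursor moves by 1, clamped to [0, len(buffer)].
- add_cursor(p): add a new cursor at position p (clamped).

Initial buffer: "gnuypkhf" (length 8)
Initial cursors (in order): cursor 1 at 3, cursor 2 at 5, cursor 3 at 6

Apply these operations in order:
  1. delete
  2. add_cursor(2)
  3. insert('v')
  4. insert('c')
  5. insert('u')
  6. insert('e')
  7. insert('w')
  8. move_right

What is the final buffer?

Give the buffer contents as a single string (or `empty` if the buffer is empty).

Answer: gnvvccuueewwyvvccuueewwhf

Derivation:
After op 1 (delete): buffer="gnyhf" (len 5), cursors c1@2 c2@3 c3@3, authorship .....
After op 2 (add_cursor(2)): buffer="gnyhf" (len 5), cursors c1@2 c4@2 c2@3 c3@3, authorship .....
After op 3 (insert('v')): buffer="gnvvyvvhf" (len 9), cursors c1@4 c4@4 c2@7 c3@7, authorship ..14.23..
After op 4 (insert('c')): buffer="gnvvccyvvcchf" (len 13), cursors c1@6 c4@6 c2@11 c3@11, authorship ..1414.2323..
After op 5 (insert('u')): buffer="gnvvccuuyvvccuuhf" (len 17), cursors c1@8 c4@8 c2@15 c3@15, authorship ..141414.232323..
After op 6 (insert('e')): buffer="gnvvccuueeyvvccuueehf" (len 21), cursors c1@10 c4@10 c2@19 c3@19, authorship ..14141414.23232323..
After op 7 (insert('w')): buffer="gnvvccuueewwyvvccuueewwhf" (len 25), cursors c1@12 c4@12 c2@23 c3@23, authorship ..1414141414.2323232323..
After op 8 (move_right): buffer="gnvvccuueewwyvvccuueewwhf" (len 25), cursors c1@13 c4@13 c2@24 c3@24, authorship ..1414141414.2323232323..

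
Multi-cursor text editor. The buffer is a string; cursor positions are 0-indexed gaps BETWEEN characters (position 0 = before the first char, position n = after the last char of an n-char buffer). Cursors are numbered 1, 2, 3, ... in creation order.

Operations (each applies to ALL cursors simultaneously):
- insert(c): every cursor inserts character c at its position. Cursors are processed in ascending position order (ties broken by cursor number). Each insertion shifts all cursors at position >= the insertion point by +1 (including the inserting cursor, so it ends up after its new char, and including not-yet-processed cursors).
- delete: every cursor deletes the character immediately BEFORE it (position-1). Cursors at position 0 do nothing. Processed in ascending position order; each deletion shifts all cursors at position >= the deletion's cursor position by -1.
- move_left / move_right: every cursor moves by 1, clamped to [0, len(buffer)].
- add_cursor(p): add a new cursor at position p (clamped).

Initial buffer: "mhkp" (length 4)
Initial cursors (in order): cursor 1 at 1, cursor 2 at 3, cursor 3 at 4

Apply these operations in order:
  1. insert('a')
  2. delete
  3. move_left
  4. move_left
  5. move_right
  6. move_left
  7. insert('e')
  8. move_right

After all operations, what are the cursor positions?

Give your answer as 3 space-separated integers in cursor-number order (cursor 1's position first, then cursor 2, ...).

Answer: 2 4 6

Derivation:
After op 1 (insert('a')): buffer="mahkapa" (len 7), cursors c1@2 c2@5 c3@7, authorship .1..2.3
After op 2 (delete): buffer="mhkp" (len 4), cursors c1@1 c2@3 c3@4, authorship ....
After op 3 (move_left): buffer="mhkp" (len 4), cursors c1@0 c2@2 c3@3, authorship ....
After op 4 (move_left): buffer="mhkp" (len 4), cursors c1@0 c2@1 c3@2, authorship ....
After op 5 (move_right): buffer="mhkp" (len 4), cursors c1@1 c2@2 c3@3, authorship ....
After op 6 (move_left): buffer="mhkp" (len 4), cursors c1@0 c2@1 c3@2, authorship ....
After op 7 (insert('e')): buffer="emehekp" (len 7), cursors c1@1 c2@3 c3@5, authorship 1.2.3..
After op 8 (move_right): buffer="emehekp" (len 7), cursors c1@2 c2@4 c3@6, authorship 1.2.3..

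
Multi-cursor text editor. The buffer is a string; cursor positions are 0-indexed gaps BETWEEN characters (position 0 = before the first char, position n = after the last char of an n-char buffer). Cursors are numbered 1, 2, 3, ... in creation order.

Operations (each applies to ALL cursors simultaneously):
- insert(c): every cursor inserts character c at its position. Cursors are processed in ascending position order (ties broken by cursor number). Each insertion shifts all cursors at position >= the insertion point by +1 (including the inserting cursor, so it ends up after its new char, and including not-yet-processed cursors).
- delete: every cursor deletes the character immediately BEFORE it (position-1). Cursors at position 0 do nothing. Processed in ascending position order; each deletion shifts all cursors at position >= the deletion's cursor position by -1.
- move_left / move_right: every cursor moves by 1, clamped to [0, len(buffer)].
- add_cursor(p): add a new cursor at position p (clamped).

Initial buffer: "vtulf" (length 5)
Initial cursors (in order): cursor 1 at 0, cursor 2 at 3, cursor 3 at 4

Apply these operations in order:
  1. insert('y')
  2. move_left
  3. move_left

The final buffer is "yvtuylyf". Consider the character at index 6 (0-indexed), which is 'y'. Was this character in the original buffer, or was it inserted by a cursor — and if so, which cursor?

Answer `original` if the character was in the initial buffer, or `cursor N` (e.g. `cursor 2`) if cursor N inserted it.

Answer: cursor 3

Derivation:
After op 1 (insert('y')): buffer="yvtuylyf" (len 8), cursors c1@1 c2@5 c3@7, authorship 1...2.3.
After op 2 (move_left): buffer="yvtuylyf" (len 8), cursors c1@0 c2@4 c3@6, authorship 1...2.3.
After op 3 (move_left): buffer="yvtuylyf" (len 8), cursors c1@0 c2@3 c3@5, authorship 1...2.3.
Authorship (.=original, N=cursor N): 1 . . . 2 . 3 .
Index 6: author = 3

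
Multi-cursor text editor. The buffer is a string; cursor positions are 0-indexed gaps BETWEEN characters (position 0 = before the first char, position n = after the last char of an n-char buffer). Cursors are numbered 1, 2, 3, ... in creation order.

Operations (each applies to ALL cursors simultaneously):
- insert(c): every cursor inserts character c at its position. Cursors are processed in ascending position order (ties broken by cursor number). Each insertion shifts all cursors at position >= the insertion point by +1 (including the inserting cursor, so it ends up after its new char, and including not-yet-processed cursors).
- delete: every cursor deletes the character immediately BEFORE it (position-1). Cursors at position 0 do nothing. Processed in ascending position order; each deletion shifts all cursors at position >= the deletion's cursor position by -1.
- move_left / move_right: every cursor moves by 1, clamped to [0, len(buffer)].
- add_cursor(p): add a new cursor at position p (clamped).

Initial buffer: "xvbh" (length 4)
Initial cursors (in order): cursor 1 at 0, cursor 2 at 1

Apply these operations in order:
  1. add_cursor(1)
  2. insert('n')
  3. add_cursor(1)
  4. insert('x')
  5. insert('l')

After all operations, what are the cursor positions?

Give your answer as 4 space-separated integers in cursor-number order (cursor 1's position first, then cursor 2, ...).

After op 1 (add_cursor(1)): buffer="xvbh" (len 4), cursors c1@0 c2@1 c3@1, authorship ....
After op 2 (insert('n')): buffer="nxnnvbh" (len 7), cursors c1@1 c2@4 c3@4, authorship 1.23...
After op 3 (add_cursor(1)): buffer="nxnnvbh" (len 7), cursors c1@1 c4@1 c2@4 c3@4, authorship 1.23...
After op 4 (insert('x')): buffer="nxxxnnxxvbh" (len 11), cursors c1@3 c4@3 c2@8 c3@8, authorship 114.2323...
After op 5 (insert('l')): buffer="nxxllxnnxxllvbh" (len 15), cursors c1@5 c4@5 c2@12 c3@12, authorship 11414.232323...

Answer: 5 12 12 5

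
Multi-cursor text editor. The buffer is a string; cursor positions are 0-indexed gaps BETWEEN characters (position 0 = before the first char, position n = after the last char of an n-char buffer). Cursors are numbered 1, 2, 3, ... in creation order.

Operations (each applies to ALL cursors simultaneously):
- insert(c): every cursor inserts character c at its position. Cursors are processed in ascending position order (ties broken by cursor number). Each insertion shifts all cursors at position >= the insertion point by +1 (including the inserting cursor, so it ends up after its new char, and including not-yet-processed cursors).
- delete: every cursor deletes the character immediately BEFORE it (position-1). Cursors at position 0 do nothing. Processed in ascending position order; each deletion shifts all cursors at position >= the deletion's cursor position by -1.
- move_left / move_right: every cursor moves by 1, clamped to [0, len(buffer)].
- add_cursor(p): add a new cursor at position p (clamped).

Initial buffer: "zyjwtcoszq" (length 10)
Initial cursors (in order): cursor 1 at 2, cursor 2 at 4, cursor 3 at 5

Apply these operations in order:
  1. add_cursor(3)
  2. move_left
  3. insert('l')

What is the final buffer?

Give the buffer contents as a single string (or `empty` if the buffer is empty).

After op 1 (add_cursor(3)): buffer="zyjwtcoszq" (len 10), cursors c1@2 c4@3 c2@4 c3@5, authorship ..........
After op 2 (move_left): buffer="zyjwtcoszq" (len 10), cursors c1@1 c4@2 c2@3 c3@4, authorship ..........
After op 3 (insert('l')): buffer="zlyljlwltcoszq" (len 14), cursors c1@2 c4@4 c2@6 c3@8, authorship .1.4.2.3......

Answer: zlyljlwltcoszq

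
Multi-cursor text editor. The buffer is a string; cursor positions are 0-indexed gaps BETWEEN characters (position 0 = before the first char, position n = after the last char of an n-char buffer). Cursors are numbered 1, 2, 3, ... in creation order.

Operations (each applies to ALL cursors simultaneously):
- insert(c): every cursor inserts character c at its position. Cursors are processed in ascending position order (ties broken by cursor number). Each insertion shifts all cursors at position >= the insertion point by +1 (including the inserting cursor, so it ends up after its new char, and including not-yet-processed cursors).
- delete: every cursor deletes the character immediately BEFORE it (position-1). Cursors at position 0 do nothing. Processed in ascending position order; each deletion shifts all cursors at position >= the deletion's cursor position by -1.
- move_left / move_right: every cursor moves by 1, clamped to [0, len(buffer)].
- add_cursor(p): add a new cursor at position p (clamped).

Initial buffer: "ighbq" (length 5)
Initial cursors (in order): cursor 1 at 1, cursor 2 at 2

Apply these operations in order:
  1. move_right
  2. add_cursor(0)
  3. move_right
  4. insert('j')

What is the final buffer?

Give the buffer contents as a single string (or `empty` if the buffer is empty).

Answer: ijghjbjq

Derivation:
After op 1 (move_right): buffer="ighbq" (len 5), cursors c1@2 c2@3, authorship .....
After op 2 (add_cursor(0)): buffer="ighbq" (len 5), cursors c3@0 c1@2 c2@3, authorship .....
After op 3 (move_right): buffer="ighbq" (len 5), cursors c3@1 c1@3 c2@4, authorship .....
After op 4 (insert('j')): buffer="ijghjbjq" (len 8), cursors c3@2 c1@5 c2@7, authorship .3..1.2.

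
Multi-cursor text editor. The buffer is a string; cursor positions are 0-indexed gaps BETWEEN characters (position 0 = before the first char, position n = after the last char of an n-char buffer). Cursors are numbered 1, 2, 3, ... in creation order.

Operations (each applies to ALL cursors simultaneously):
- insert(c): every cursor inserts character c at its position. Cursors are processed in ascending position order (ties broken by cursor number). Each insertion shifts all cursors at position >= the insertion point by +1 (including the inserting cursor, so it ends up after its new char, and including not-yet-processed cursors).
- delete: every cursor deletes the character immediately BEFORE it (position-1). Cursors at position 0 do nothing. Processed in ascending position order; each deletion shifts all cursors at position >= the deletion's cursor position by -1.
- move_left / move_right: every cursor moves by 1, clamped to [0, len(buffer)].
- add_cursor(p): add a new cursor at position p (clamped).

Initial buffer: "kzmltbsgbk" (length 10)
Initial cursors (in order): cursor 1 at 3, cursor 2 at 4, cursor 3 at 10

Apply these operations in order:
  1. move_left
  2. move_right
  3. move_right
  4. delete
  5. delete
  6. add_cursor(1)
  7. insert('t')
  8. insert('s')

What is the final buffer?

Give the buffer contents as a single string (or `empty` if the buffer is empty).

After op 1 (move_left): buffer="kzmltbsgbk" (len 10), cursors c1@2 c2@3 c3@9, authorship ..........
After op 2 (move_right): buffer="kzmltbsgbk" (len 10), cursors c1@3 c2@4 c3@10, authorship ..........
After op 3 (move_right): buffer="kzmltbsgbk" (len 10), cursors c1@4 c2@5 c3@10, authorship ..........
After op 4 (delete): buffer="kzmbsgb" (len 7), cursors c1@3 c2@3 c3@7, authorship .......
After op 5 (delete): buffer="kbsg" (len 4), cursors c1@1 c2@1 c3@4, authorship ....
After op 6 (add_cursor(1)): buffer="kbsg" (len 4), cursors c1@1 c2@1 c4@1 c3@4, authorship ....
After op 7 (insert('t')): buffer="ktttbsgt" (len 8), cursors c1@4 c2@4 c4@4 c3@8, authorship .124...3
After op 8 (insert('s')): buffer="ktttsssbsgts" (len 12), cursors c1@7 c2@7 c4@7 c3@12, authorship .124124...33

Answer: ktttsssbsgts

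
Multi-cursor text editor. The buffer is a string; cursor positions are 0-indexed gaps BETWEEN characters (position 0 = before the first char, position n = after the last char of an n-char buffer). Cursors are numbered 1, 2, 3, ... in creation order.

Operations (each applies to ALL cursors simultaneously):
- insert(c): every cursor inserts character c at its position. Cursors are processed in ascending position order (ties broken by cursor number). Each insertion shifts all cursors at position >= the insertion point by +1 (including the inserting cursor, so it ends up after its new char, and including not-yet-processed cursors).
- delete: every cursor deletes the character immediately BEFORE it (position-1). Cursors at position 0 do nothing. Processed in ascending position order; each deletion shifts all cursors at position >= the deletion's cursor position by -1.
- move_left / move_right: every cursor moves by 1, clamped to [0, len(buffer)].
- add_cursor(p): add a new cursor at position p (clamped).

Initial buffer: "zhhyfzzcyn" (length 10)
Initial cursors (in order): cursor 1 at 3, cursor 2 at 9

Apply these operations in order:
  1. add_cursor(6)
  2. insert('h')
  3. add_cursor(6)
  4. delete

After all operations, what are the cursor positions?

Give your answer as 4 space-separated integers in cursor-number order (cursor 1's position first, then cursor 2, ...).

After op 1 (add_cursor(6)): buffer="zhhyfzzcyn" (len 10), cursors c1@3 c3@6 c2@9, authorship ..........
After op 2 (insert('h')): buffer="zhhhyfzhzcyhn" (len 13), cursors c1@4 c3@8 c2@12, authorship ...1...3...2.
After op 3 (add_cursor(6)): buffer="zhhhyfzhzcyhn" (len 13), cursors c1@4 c4@6 c3@8 c2@12, authorship ...1...3...2.
After op 4 (delete): buffer="zhhyzzcyn" (len 9), cursors c1@3 c4@4 c3@5 c2@8, authorship .........

Answer: 3 8 5 4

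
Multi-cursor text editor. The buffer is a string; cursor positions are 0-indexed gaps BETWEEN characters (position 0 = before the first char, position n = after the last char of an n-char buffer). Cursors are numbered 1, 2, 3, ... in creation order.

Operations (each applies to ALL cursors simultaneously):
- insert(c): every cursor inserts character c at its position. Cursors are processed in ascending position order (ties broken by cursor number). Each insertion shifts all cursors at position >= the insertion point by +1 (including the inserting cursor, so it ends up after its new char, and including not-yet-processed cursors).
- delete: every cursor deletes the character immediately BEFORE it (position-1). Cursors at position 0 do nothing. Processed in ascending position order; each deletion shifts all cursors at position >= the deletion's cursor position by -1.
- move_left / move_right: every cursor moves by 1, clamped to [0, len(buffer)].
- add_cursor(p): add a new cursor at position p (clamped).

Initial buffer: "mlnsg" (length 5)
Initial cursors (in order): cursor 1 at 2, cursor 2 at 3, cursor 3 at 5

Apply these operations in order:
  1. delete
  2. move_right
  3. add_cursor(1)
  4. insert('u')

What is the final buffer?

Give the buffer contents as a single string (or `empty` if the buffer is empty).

Answer: musuuu

Derivation:
After op 1 (delete): buffer="ms" (len 2), cursors c1@1 c2@1 c3@2, authorship ..
After op 2 (move_right): buffer="ms" (len 2), cursors c1@2 c2@2 c3@2, authorship ..
After op 3 (add_cursor(1)): buffer="ms" (len 2), cursors c4@1 c1@2 c2@2 c3@2, authorship ..
After op 4 (insert('u')): buffer="musuuu" (len 6), cursors c4@2 c1@6 c2@6 c3@6, authorship .4.123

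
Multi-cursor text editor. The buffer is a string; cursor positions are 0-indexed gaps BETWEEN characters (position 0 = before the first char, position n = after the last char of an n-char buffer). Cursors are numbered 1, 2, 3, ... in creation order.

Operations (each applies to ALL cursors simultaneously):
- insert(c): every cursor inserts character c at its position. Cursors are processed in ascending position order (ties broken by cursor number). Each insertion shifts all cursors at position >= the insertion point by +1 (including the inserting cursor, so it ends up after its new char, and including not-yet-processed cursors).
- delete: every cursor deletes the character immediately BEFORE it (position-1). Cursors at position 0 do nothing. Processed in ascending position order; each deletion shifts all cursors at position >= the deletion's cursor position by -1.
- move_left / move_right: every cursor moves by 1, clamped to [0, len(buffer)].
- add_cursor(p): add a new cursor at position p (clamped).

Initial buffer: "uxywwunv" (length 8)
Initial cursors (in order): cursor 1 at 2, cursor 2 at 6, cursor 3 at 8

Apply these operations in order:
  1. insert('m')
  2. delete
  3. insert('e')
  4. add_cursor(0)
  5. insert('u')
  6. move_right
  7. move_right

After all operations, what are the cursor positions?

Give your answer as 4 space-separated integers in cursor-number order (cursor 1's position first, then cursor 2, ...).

After op 1 (insert('m')): buffer="uxmywwumnvm" (len 11), cursors c1@3 c2@8 c3@11, authorship ..1....2..3
After op 2 (delete): buffer="uxywwunv" (len 8), cursors c1@2 c2@6 c3@8, authorship ........
After op 3 (insert('e')): buffer="uxeywwuenve" (len 11), cursors c1@3 c2@8 c3@11, authorship ..1....2..3
After op 4 (add_cursor(0)): buffer="uxeywwuenve" (len 11), cursors c4@0 c1@3 c2@8 c3@11, authorship ..1....2..3
After op 5 (insert('u')): buffer="uuxeuywwueunveu" (len 15), cursors c4@1 c1@5 c2@11 c3@15, authorship 4..11....22..33
After op 6 (move_right): buffer="uuxeuywwueunveu" (len 15), cursors c4@2 c1@6 c2@12 c3@15, authorship 4..11....22..33
After op 7 (move_right): buffer="uuxeuywwueunveu" (len 15), cursors c4@3 c1@7 c2@13 c3@15, authorship 4..11....22..33

Answer: 7 13 15 3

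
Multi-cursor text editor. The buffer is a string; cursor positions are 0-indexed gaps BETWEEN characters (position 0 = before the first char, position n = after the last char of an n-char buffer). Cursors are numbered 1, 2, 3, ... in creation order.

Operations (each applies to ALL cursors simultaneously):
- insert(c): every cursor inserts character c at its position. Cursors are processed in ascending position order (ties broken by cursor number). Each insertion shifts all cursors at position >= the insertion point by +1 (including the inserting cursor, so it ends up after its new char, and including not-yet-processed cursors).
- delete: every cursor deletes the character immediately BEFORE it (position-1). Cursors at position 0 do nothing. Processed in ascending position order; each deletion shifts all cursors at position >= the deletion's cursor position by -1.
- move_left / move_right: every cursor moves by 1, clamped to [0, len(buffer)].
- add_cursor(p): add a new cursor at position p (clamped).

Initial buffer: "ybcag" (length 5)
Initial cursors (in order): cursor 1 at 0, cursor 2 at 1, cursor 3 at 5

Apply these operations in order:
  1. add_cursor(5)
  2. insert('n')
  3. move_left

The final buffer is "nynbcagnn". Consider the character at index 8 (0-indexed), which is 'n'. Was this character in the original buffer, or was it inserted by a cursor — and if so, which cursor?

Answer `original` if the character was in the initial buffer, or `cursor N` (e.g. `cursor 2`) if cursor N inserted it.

After op 1 (add_cursor(5)): buffer="ybcag" (len 5), cursors c1@0 c2@1 c3@5 c4@5, authorship .....
After op 2 (insert('n')): buffer="nynbcagnn" (len 9), cursors c1@1 c2@3 c3@9 c4@9, authorship 1.2....34
After op 3 (move_left): buffer="nynbcagnn" (len 9), cursors c1@0 c2@2 c3@8 c4@8, authorship 1.2....34
Authorship (.=original, N=cursor N): 1 . 2 . . . . 3 4
Index 8: author = 4

Answer: cursor 4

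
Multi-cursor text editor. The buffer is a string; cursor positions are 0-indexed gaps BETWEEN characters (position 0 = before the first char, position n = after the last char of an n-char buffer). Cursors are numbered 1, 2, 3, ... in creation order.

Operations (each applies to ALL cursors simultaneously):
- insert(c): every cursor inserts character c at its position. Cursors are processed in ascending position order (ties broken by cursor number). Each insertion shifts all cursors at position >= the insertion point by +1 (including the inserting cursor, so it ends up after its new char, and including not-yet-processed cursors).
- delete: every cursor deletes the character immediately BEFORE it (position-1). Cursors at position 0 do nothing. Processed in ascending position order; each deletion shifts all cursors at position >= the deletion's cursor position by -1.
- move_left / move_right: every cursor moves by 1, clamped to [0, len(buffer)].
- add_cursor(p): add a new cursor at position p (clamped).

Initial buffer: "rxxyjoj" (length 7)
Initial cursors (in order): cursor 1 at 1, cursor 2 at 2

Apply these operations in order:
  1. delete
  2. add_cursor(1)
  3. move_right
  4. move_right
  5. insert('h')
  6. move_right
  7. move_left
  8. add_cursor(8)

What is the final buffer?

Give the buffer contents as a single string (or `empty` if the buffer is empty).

After op 1 (delete): buffer="xyjoj" (len 5), cursors c1@0 c2@0, authorship .....
After op 2 (add_cursor(1)): buffer="xyjoj" (len 5), cursors c1@0 c2@0 c3@1, authorship .....
After op 3 (move_right): buffer="xyjoj" (len 5), cursors c1@1 c2@1 c3@2, authorship .....
After op 4 (move_right): buffer="xyjoj" (len 5), cursors c1@2 c2@2 c3@3, authorship .....
After op 5 (insert('h')): buffer="xyhhjhoj" (len 8), cursors c1@4 c2@4 c3@6, authorship ..12.3..
After op 6 (move_right): buffer="xyhhjhoj" (len 8), cursors c1@5 c2@5 c3@7, authorship ..12.3..
After op 7 (move_left): buffer="xyhhjhoj" (len 8), cursors c1@4 c2@4 c3@6, authorship ..12.3..
After op 8 (add_cursor(8)): buffer="xyhhjhoj" (len 8), cursors c1@4 c2@4 c3@6 c4@8, authorship ..12.3..

Answer: xyhhjhoj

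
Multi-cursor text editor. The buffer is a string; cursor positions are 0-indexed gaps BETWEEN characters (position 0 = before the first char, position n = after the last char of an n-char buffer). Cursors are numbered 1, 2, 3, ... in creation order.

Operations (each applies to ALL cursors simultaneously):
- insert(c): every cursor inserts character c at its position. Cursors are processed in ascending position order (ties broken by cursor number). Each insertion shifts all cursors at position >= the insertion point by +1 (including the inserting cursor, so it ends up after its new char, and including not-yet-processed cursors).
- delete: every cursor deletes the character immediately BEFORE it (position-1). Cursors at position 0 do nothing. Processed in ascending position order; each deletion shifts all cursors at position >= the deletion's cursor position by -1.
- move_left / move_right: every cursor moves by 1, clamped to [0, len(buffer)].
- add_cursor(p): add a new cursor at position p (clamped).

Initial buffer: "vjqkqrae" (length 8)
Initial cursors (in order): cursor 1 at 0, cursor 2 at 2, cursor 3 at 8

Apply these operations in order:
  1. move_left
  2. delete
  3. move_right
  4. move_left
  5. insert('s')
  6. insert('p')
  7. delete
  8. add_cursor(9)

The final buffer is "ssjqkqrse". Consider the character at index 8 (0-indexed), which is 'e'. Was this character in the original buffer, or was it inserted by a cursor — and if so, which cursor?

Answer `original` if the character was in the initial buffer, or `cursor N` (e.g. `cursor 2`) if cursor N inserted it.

After op 1 (move_left): buffer="vjqkqrae" (len 8), cursors c1@0 c2@1 c3@7, authorship ........
After op 2 (delete): buffer="jqkqre" (len 6), cursors c1@0 c2@0 c3@5, authorship ......
After op 3 (move_right): buffer="jqkqre" (len 6), cursors c1@1 c2@1 c3@6, authorship ......
After op 4 (move_left): buffer="jqkqre" (len 6), cursors c1@0 c2@0 c3@5, authorship ......
After op 5 (insert('s')): buffer="ssjqkqrse" (len 9), cursors c1@2 c2@2 c3@8, authorship 12.....3.
After op 6 (insert('p')): buffer="ssppjqkqrspe" (len 12), cursors c1@4 c2@4 c3@11, authorship 1212.....33.
After op 7 (delete): buffer="ssjqkqrse" (len 9), cursors c1@2 c2@2 c3@8, authorship 12.....3.
After op 8 (add_cursor(9)): buffer="ssjqkqrse" (len 9), cursors c1@2 c2@2 c3@8 c4@9, authorship 12.....3.
Authorship (.=original, N=cursor N): 1 2 . . . . . 3 .
Index 8: author = original

Answer: original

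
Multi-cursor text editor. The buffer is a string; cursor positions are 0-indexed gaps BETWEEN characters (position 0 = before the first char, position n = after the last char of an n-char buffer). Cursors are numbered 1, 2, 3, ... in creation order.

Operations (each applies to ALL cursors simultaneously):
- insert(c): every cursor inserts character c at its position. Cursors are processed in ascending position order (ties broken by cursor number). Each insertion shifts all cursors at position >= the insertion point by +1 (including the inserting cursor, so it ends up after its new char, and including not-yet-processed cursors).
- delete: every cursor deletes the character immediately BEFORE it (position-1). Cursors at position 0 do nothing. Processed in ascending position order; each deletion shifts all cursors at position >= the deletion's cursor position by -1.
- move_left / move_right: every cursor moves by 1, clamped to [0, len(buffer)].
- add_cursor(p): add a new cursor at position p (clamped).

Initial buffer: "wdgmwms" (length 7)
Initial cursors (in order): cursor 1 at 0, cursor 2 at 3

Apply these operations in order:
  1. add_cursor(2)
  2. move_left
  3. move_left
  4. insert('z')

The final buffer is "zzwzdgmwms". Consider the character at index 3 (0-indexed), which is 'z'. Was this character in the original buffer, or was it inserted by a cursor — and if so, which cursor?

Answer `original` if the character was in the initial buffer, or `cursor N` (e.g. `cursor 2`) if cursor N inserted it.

Answer: cursor 2

Derivation:
After op 1 (add_cursor(2)): buffer="wdgmwms" (len 7), cursors c1@0 c3@2 c2@3, authorship .......
After op 2 (move_left): buffer="wdgmwms" (len 7), cursors c1@0 c3@1 c2@2, authorship .......
After op 3 (move_left): buffer="wdgmwms" (len 7), cursors c1@0 c3@0 c2@1, authorship .......
After op 4 (insert('z')): buffer="zzwzdgmwms" (len 10), cursors c1@2 c3@2 c2@4, authorship 13.2......
Authorship (.=original, N=cursor N): 1 3 . 2 . . . . . .
Index 3: author = 2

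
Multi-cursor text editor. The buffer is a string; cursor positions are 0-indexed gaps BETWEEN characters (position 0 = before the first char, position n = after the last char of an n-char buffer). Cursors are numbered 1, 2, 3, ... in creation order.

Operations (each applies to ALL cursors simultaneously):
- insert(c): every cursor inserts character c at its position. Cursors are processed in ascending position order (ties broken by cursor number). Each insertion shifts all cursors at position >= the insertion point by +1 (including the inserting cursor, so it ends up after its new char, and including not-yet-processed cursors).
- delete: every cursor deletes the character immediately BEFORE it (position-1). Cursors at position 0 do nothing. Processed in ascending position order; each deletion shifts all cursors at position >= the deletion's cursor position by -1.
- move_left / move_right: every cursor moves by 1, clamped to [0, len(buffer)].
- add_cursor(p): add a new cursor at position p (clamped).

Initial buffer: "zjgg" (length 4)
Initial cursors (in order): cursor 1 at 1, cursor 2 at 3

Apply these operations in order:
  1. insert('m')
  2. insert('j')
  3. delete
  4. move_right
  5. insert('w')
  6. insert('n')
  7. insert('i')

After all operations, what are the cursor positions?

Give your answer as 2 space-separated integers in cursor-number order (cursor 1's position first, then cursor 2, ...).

After op 1 (insert('m')): buffer="zmjgmg" (len 6), cursors c1@2 c2@5, authorship .1..2.
After op 2 (insert('j')): buffer="zmjjgmjg" (len 8), cursors c1@3 c2@7, authorship .11..22.
After op 3 (delete): buffer="zmjgmg" (len 6), cursors c1@2 c2@5, authorship .1..2.
After op 4 (move_right): buffer="zmjgmg" (len 6), cursors c1@3 c2@6, authorship .1..2.
After op 5 (insert('w')): buffer="zmjwgmgw" (len 8), cursors c1@4 c2@8, authorship .1.1.2.2
After op 6 (insert('n')): buffer="zmjwngmgwn" (len 10), cursors c1@5 c2@10, authorship .1.11.2.22
After op 7 (insert('i')): buffer="zmjwnigmgwni" (len 12), cursors c1@6 c2@12, authorship .1.111.2.222

Answer: 6 12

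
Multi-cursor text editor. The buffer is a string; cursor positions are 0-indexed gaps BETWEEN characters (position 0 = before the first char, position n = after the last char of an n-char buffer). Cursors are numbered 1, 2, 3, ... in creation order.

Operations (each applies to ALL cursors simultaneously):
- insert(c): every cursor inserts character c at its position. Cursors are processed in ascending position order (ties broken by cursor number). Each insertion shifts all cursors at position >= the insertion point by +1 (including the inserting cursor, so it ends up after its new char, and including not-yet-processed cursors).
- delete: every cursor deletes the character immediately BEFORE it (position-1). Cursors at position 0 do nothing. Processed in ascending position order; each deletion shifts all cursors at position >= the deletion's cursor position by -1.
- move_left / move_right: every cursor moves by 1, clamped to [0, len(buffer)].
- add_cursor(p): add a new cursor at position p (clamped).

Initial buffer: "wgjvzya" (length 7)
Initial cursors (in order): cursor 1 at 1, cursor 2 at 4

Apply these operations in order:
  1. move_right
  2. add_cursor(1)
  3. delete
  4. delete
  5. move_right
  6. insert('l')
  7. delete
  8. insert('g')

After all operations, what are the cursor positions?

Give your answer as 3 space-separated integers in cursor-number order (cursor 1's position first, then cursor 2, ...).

Answer: 3 5 3

Derivation:
After op 1 (move_right): buffer="wgjvzya" (len 7), cursors c1@2 c2@5, authorship .......
After op 2 (add_cursor(1)): buffer="wgjvzya" (len 7), cursors c3@1 c1@2 c2@5, authorship .......
After op 3 (delete): buffer="jvya" (len 4), cursors c1@0 c3@0 c2@2, authorship ....
After op 4 (delete): buffer="jya" (len 3), cursors c1@0 c3@0 c2@1, authorship ...
After op 5 (move_right): buffer="jya" (len 3), cursors c1@1 c3@1 c2@2, authorship ...
After op 6 (insert('l')): buffer="jllyla" (len 6), cursors c1@3 c3@3 c2@5, authorship .13.2.
After op 7 (delete): buffer="jya" (len 3), cursors c1@1 c3@1 c2@2, authorship ...
After op 8 (insert('g')): buffer="jggyga" (len 6), cursors c1@3 c3@3 c2@5, authorship .13.2.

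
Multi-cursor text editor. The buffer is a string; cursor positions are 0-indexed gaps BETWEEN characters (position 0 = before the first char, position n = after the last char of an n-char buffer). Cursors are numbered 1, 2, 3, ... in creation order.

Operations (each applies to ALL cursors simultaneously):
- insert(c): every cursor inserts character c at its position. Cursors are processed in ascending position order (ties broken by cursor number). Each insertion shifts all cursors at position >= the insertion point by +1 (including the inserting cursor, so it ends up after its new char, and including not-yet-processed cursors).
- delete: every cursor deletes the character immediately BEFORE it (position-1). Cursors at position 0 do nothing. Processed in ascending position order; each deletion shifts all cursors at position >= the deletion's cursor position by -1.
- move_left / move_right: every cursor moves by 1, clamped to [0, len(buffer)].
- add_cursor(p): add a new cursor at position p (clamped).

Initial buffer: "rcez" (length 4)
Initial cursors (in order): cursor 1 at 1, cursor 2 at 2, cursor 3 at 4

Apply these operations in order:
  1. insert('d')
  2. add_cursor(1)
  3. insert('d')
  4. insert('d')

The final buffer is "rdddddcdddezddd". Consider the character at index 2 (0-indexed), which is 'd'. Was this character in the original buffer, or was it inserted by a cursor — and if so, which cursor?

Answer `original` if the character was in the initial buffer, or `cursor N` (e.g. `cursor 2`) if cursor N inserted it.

Answer: cursor 4

Derivation:
After op 1 (insert('d')): buffer="rdcdezd" (len 7), cursors c1@2 c2@4 c3@7, authorship .1.2..3
After op 2 (add_cursor(1)): buffer="rdcdezd" (len 7), cursors c4@1 c1@2 c2@4 c3@7, authorship .1.2..3
After op 3 (insert('d')): buffer="rdddcddezdd" (len 11), cursors c4@2 c1@4 c2@7 c3@11, authorship .411.22..33
After op 4 (insert('d')): buffer="rdddddcdddezddd" (len 15), cursors c4@3 c1@6 c2@10 c3@15, authorship .44111.222..333
Authorship (.=original, N=cursor N): . 4 4 1 1 1 . 2 2 2 . . 3 3 3
Index 2: author = 4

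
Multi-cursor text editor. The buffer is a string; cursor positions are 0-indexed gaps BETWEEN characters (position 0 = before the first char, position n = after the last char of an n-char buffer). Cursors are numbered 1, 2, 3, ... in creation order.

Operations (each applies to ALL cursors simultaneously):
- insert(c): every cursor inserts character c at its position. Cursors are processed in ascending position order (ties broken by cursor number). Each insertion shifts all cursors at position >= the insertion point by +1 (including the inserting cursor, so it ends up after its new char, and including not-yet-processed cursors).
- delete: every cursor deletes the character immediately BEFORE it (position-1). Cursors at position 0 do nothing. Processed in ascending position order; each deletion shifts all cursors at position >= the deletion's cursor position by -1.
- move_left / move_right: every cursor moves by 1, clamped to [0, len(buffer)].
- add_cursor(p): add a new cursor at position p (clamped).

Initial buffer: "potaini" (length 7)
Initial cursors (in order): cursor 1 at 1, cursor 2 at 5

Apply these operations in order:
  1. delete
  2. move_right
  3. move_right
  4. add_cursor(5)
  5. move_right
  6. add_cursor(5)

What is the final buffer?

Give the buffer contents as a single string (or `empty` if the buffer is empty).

After op 1 (delete): buffer="otani" (len 5), cursors c1@0 c2@3, authorship .....
After op 2 (move_right): buffer="otani" (len 5), cursors c1@1 c2@4, authorship .....
After op 3 (move_right): buffer="otani" (len 5), cursors c1@2 c2@5, authorship .....
After op 4 (add_cursor(5)): buffer="otani" (len 5), cursors c1@2 c2@5 c3@5, authorship .....
After op 5 (move_right): buffer="otani" (len 5), cursors c1@3 c2@5 c3@5, authorship .....
After op 6 (add_cursor(5)): buffer="otani" (len 5), cursors c1@3 c2@5 c3@5 c4@5, authorship .....

Answer: otani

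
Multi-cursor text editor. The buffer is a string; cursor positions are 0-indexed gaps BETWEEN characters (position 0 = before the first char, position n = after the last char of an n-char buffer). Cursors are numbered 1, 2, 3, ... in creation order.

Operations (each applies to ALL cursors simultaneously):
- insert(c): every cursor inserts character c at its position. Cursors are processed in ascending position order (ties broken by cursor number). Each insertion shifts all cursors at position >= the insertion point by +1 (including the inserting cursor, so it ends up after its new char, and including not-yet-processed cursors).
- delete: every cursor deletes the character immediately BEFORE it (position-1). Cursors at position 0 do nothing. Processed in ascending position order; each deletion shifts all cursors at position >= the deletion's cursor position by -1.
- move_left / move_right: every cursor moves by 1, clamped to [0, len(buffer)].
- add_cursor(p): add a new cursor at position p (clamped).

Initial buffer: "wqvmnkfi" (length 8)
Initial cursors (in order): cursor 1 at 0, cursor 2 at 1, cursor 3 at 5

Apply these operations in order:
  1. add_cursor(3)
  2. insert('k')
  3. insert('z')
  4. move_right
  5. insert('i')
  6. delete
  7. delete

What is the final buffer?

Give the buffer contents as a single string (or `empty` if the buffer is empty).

After op 1 (add_cursor(3)): buffer="wqvmnkfi" (len 8), cursors c1@0 c2@1 c4@3 c3@5, authorship ........
After op 2 (insert('k')): buffer="kwkqvkmnkkfi" (len 12), cursors c1@1 c2@3 c4@6 c3@9, authorship 1.2..4..3...
After op 3 (insert('z')): buffer="kzwkzqvkzmnkzkfi" (len 16), cursors c1@2 c2@5 c4@9 c3@13, authorship 11.22..44..33...
After op 4 (move_right): buffer="kzwkzqvkzmnkzkfi" (len 16), cursors c1@3 c2@6 c4@10 c3@14, authorship 11.22..44..33...
After op 5 (insert('i')): buffer="kzwikzqivkzminkzkifi" (len 20), cursors c1@4 c2@8 c4@13 c3@18, authorship 11.122.2.44.4.33.3..
After op 6 (delete): buffer="kzwkzqvkzmnkzkfi" (len 16), cursors c1@3 c2@6 c4@10 c3@14, authorship 11.22..44..33...
After op 7 (delete): buffer="kzkzvkznkzfi" (len 12), cursors c1@2 c2@4 c4@7 c3@10, authorship 1122.44.33..

Answer: kzkzvkznkzfi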